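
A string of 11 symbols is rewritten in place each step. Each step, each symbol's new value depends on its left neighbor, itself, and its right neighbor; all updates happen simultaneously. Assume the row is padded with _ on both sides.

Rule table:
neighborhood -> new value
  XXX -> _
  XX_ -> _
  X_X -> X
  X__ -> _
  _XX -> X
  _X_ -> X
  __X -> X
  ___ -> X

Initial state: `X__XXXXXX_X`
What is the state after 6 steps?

X___XXX__XX

X_XX_____XX
XXX__XXXXX_
X___XX_____
X_XXX__XXXX
XXX___XX___
X___XXX__XX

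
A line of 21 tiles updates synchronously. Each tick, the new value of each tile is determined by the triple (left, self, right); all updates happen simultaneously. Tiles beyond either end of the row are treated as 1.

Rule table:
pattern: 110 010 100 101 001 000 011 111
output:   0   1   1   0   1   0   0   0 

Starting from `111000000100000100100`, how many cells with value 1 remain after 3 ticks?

000100001110001111111
101110010001010000000
000001111011011000001
count of 1: 9

9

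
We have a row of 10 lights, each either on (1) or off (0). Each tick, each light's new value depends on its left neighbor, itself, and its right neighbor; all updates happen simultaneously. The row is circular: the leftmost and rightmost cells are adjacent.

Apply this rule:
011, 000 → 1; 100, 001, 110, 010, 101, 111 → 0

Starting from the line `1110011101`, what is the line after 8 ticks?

0001000111

tick 1: 0000010001
tick 2: 0111000100
tick 3: 0100010001
tick 4: 0001000100
tick 5: 1100010001
tick 6: 0001000101
tick 7: 0100010000
tick 8: 0001000111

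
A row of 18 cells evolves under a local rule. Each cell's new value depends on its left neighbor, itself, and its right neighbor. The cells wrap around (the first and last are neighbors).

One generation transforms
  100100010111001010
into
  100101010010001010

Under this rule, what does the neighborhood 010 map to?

1

At position 0 the neighborhood is 010; the next row has 1 there.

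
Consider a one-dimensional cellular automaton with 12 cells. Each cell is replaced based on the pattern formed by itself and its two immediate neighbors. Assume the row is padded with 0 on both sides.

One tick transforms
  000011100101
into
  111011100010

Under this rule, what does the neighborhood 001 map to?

At position 3 the neighborhood is 001; the next row has 0 there.

0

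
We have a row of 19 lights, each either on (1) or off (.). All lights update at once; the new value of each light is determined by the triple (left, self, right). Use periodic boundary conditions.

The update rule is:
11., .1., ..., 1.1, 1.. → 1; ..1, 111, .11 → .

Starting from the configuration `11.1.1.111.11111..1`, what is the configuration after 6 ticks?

tick 1: .111111..11....11..
tick 2: ......11..1111..111
tick 3: 11111..11....11...1
tick 4: ....11..1111..111..
tick 5: 111..11....11...111
tick 6: ..11..1111..111....

..11..1111..111....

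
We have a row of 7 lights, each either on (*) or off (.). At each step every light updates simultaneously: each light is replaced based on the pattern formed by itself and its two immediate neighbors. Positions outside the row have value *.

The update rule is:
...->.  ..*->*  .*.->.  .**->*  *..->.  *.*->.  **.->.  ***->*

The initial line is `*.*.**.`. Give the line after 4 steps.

....*..
...*..*
..*..**
.*..***

.*..***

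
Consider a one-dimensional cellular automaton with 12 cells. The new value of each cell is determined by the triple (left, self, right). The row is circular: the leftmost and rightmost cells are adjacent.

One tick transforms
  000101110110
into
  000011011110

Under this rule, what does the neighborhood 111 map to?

At position 6 the neighborhood is 111; the next row has 0 there.

0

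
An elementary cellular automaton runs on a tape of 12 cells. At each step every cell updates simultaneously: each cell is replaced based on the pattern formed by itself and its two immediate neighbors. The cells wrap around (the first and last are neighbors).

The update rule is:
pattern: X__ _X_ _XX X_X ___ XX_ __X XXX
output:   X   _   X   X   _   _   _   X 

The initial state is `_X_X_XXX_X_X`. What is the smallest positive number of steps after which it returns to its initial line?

12

step 1: X_X_XXX_X_X_
step 2: _X_XXX_X_X_X
step 3: X_XXX_X_X_X_
step 4: _XXX_X_X_X_X
step 5: XXX_X_X_X_X_
step 6: XX_X_X_X_X_X
step 7: X_X_X_X_X_XX
step 8: _X_X_X_X_XXX
step 9: X_X_X_X_XXX_
step 10: _X_X_X_XXX_X
step 11: X_X_X_XXX_X_
step 12: _X_X_XXX_X_X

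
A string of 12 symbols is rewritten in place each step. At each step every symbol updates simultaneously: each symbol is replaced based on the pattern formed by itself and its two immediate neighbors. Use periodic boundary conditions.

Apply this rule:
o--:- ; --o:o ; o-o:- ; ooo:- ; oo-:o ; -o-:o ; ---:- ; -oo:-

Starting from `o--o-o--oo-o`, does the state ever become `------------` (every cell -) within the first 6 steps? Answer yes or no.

o-oo-o-o-o--
o--o-o-o-o-o
o-oo-o-o-o--  (repeats step 1; period 2)
step 6: o--o-o-o-o-o
step 6 is o--o-o-o-o-o, still not uniform -

no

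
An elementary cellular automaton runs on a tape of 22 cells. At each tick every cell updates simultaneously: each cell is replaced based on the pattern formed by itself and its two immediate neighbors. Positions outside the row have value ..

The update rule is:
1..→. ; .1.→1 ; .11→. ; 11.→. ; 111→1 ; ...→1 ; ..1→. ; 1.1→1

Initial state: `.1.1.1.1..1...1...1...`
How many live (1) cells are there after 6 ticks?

tick 1: .1111111..1.1.1.1.1.11
tick 2: ..11111...1111111111..
tick 3: 1..111..1..11111111..1
tick 4: 1...1...1...111111...1
tick 5: 1.1.1.1.1.1..1111..1.1
tick 6: 11111111111...11...111
count of 1: 16

16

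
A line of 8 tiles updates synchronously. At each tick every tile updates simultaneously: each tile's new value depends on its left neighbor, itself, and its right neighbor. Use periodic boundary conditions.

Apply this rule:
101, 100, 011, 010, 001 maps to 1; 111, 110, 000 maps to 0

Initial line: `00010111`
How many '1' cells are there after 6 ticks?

10111100
11100011
00010110
00111101
11100011  (repeats tick 2; period 3)
tick 6: 00010110
count of 1: 3

3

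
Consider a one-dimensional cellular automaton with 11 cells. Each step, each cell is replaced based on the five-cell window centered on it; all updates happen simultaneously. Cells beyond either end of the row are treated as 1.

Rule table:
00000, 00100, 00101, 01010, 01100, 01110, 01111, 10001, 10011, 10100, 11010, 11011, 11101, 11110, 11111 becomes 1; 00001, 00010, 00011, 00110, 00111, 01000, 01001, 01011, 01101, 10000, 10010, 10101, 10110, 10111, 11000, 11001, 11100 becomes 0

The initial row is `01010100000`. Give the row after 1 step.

10101100100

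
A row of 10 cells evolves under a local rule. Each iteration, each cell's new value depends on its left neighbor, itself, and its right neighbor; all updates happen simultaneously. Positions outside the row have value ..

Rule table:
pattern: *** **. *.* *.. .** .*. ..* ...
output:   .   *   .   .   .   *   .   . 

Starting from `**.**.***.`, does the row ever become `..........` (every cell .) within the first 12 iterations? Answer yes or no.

no

.*..*...*.
.*..*...*.  (fixed point — unchanged through iteration 12)
iteration 12 is .*..*...*., still not uniform .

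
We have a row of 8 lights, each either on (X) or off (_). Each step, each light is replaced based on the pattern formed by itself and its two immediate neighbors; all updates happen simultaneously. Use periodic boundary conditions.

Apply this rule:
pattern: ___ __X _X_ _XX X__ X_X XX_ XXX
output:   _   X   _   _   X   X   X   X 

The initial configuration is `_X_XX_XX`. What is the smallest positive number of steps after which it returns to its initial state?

8

X_X_XX_X
XX_X_XX_
_XX_X_XX
X_XX_X_X
XX_XX_X_
_XX_XX_X
X_XX_XX_
_X_XX_XX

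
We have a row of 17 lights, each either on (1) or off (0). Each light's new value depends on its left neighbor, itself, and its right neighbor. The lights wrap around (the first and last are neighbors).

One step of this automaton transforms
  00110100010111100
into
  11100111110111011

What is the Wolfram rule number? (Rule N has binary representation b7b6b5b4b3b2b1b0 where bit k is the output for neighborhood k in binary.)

159

position 12: 111 → 1  (bit 7 = 1)
position 3: 110 → 0  (bit 6 = 0)
position 4: 101 → 0  (bit 5 = 0)
position 6: 100 → 1  (bit 4 = 1)
position 2: 011 → 1  (bit 3 = 1)
position 5: 010 → 1  (bit 2 = 1)
position 1: 001 → 1  (bit 1 = 1)
position 0: 000 → 1  (bit 0 = 1)
bits b7..b0 = 10011111 = 159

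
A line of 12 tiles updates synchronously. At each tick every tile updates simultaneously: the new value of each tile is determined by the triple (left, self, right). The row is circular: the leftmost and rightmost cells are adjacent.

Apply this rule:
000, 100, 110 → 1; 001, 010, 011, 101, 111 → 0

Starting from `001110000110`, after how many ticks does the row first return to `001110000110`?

12

tick 1: 100011110011
tick 2: 111000011000
tick 3: 001111001110
tick 4: 100001100011
tick 5: 111100111000
tick 6: 000110001110
tick 7: 110011100011
tick 8: 011000111000
tick 9: 001110001111
tick 10: 100011100001
tick 11: 111000111100
tick 12: 001110000110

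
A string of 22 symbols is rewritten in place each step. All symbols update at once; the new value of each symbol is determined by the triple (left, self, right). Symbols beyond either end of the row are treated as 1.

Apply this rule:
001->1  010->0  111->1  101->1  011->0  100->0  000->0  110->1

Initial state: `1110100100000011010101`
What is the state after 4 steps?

1111100000101010101101

1111001000000101101010
1111010000001010110101
1111100000010101011010
1111100000101010101101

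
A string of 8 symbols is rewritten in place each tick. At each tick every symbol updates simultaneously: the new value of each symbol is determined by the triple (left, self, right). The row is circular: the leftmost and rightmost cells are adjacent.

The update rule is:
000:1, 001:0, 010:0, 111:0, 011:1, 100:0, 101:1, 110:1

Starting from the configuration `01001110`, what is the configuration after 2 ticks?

tick 1: 00001010
tick 2: 11100100

11100100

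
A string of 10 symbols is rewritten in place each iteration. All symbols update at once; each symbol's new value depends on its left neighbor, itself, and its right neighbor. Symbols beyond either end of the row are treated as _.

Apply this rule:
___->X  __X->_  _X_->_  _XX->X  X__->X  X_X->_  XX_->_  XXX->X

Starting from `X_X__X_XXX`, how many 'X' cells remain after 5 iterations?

8

___X___XX_
XX__XX_X_X
X_X_X_____
_____XXXXX
XXXX_XXXX_
count of X: 8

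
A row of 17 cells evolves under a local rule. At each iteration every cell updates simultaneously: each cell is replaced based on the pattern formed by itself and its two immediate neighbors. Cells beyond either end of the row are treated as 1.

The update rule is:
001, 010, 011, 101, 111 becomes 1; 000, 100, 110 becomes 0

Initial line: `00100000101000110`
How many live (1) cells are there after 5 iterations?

11

01100001111001101
11000011110011011
10000111100110111
00001111001101111
00011110011011111
count of 1: 11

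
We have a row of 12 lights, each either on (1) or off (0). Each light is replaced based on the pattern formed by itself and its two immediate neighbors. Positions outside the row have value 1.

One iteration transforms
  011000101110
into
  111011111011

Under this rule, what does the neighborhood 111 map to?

At position 9 the neighborhood is 111; the next row has 0 there.

0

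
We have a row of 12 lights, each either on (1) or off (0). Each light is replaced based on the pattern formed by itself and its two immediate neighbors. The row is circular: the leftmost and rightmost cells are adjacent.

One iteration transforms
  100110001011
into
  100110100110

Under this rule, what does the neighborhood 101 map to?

1

At position 9 the neighborhood is 101; the next row has 1 there.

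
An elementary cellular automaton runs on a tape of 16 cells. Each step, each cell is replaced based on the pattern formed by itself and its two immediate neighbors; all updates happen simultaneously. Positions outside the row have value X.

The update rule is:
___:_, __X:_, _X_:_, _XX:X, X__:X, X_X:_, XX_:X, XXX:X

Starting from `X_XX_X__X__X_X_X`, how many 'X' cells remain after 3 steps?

X_XX__X__X_____X
X_XXX__X__X____X
X_XXXX__X__X___X
count of X: 8

8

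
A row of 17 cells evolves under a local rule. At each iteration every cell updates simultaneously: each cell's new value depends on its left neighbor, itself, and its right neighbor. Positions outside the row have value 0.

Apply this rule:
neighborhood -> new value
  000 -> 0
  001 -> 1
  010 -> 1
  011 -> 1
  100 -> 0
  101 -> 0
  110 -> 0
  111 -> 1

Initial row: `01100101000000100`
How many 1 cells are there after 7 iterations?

iteration 1: 11001101000001100
iteration 2: 10011001000011000
iteration 3: 10110011000110000
iteration 4: 10100110001100000
iteration 5: 10101100011000000
iteration 6: 10101000110000000
iteration 7: 10101001100000000
count of 1: 5

5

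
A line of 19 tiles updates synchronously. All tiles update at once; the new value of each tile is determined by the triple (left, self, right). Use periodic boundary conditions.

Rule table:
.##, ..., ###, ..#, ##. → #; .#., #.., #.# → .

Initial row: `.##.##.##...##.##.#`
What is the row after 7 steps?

###.##.##.####.##.#

.##.##.##.####.##..
###.##.##.####.##.#
###.##.##.####.##.#  (fixed point — unchanged through step 7)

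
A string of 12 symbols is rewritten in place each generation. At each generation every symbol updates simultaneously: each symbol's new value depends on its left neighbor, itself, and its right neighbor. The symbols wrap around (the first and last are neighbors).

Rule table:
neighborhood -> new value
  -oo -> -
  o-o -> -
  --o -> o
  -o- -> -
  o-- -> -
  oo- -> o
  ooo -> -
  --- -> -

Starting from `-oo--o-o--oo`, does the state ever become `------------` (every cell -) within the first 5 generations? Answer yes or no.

--o-o----o-o
-o------o---
o------o----
------o----o
-----o----o-
generation 5 is -----o----o-, still not uniform -

no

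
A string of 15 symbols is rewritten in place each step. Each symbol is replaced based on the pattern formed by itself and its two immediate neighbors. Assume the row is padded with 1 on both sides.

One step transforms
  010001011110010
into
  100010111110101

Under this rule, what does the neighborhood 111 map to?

At position 8 the neighborhood is 111; the next row has 1 there.

1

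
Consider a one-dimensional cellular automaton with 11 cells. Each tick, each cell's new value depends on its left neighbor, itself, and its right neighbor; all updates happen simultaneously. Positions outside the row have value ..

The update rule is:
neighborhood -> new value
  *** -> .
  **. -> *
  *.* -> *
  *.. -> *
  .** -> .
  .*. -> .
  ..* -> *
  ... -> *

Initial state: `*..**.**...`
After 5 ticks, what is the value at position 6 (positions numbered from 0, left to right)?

.**.**.****
*.**.**...*
.*.**.****.
*.*.**...**
.*.*.****.*
position 6 holds *

*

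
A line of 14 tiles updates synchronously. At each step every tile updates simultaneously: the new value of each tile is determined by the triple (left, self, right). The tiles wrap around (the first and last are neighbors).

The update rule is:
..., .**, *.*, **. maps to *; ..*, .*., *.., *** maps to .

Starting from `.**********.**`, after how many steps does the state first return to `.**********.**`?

step 1: **........****
step 2: .*.******.*...
step 3: ..**....**..**
step 4: ..**.**.**..**
step 5: ..********..**
step 6: ..*......*..**
step 7: ....****....**
step 8: .**.*..*.**.**
step 9: ****....******
step 10: ...*.**.*.....
step 11: **..****..****
step 12: .*..*..*..*...
step 13: ............**
step 14: .**********.**

14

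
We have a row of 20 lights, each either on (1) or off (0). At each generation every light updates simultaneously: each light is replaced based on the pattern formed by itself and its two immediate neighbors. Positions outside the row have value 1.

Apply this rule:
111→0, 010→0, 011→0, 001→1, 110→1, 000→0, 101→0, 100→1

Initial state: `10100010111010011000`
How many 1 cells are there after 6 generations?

8

generation 1: 10010100001001101101
generation 2: 11100010010110100100
generation 3: 00110101100010011011
generation 4: 11010000110101101000
generation 5: 01001001010000100101
generation 6: 00110110001001011000
count of 1: 8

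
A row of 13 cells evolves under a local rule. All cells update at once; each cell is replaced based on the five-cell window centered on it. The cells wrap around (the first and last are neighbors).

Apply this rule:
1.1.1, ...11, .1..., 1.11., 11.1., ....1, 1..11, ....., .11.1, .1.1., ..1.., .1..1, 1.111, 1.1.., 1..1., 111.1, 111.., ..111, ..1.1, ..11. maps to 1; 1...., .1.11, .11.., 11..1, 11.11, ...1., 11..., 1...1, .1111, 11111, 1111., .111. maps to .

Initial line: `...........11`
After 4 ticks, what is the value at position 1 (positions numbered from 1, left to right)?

.

..1111111111.
.11........1.
11...11111.11
.1..11...1.1.
position 1 holds .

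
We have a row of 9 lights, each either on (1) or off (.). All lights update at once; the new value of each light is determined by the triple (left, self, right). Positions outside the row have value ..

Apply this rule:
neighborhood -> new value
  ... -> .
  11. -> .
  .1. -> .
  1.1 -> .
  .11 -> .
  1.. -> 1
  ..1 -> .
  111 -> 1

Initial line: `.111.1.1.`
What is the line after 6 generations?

.......1.

generation 1: ..1.....1
generation 2: ...1.....
generation 3: ....1....
generation 4: .....1...
generation 5: ......1..
generation 6: .......1.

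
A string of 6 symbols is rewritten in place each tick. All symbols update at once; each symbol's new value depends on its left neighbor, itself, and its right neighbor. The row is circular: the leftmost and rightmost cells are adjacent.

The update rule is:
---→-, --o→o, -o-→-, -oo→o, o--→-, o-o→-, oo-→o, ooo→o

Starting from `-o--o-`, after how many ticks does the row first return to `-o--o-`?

tick 1: o--o--
tick 2: --o--o
tick 3: -o--o-

3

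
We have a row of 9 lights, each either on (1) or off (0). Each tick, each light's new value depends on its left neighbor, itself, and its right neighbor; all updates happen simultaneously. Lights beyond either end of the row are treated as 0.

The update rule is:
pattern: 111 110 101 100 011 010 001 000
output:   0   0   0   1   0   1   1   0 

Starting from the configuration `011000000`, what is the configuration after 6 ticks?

001110111

100100000
111110000
000001000
000011100
000100010
001110111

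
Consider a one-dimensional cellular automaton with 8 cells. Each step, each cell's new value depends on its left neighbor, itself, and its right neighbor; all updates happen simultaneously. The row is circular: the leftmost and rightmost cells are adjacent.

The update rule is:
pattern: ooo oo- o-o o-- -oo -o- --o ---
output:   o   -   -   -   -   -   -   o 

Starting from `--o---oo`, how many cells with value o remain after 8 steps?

5

----o---
ooo---oo
oo--o--o
o-------
--ooooo-
o--ooo--
----o---  (repeats step 1; period 6)
step 8: ooo---oo
count of o: 5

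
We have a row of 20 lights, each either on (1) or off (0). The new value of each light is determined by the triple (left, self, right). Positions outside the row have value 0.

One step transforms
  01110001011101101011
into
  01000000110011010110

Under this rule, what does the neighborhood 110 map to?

At position 3 the neighborhood is 110; the next row has 0 there.

0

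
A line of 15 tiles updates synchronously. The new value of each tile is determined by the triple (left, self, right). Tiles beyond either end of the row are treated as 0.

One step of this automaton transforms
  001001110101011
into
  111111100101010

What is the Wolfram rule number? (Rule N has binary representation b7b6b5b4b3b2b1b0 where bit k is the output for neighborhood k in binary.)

159

position 6: 111 → 1  (bit 7 = 1)
position 7: 110 → 0  (bit 6 = 0)
position 8: 101 → 0  (bit 5 = 0)
position 3: 100 → 1  (bit 4 = 1)
position 5: 011 → 1  (bit 3 = 1)
position 2: 010 → 1  (bit 2 = 1)
position 1: 001 → 1  (bit 1 = 1)
position 0: 000 → 1  (bit 0 = 1)
bits b7..b0 = 10011111 = 159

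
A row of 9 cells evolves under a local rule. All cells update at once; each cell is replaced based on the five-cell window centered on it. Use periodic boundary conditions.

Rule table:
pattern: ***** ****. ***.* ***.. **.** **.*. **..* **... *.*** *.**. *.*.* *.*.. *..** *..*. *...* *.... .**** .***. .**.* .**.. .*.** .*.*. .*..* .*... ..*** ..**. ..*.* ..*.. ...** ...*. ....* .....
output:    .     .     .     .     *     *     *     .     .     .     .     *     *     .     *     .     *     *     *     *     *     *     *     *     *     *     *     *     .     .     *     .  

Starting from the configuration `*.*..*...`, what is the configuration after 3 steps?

***.**.*.

step 1: ****.***.
step 2: .*..*.*.*
step 3: ***.**.*.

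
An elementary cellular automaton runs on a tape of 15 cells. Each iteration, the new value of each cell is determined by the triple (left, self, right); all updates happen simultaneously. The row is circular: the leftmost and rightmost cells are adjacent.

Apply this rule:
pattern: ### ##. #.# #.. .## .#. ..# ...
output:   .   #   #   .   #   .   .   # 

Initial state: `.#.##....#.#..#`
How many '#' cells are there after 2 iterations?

8

#.###.##..#....
.##.####....##.
count of #: 8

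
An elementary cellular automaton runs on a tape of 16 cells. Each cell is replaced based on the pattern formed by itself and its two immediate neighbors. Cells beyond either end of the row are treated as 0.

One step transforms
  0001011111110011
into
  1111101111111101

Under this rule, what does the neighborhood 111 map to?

At position 6 the neighborhood is 111; the next row has 1 there.

1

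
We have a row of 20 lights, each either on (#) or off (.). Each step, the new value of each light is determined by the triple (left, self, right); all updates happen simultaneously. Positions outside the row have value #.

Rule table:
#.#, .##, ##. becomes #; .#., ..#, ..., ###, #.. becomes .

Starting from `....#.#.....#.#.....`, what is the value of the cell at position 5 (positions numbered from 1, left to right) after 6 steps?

.

.....#.......#......
....................
....................  (fixed point — unchanged through step 6)
position 5 holds .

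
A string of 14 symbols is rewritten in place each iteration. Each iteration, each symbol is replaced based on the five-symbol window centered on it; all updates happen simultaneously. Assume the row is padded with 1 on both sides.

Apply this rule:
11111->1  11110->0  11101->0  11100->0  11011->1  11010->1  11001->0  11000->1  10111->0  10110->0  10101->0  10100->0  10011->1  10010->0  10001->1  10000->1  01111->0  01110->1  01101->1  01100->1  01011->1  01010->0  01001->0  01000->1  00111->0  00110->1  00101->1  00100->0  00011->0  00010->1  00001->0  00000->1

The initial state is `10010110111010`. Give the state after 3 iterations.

00011011010101
11011101100010
00101010111111

00101010111111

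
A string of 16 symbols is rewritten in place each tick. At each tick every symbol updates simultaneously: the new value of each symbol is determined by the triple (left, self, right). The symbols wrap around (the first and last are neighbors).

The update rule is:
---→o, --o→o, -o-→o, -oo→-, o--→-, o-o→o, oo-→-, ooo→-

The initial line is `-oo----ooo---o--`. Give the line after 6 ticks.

o---oo----ooo---

o---ooo----ooo-o
--oo----ooo---o-
oo---ooo----ooo-
---oo----ooo---o
-oo---ooo----ooo
o---oo----ooo---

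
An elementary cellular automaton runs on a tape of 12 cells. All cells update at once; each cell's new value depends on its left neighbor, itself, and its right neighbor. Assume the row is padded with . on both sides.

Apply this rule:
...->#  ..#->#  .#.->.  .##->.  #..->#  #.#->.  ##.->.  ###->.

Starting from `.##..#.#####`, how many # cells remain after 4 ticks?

9

#..##.......
.##..#######
#..##.......  (repeats tick 1; period 2)
tick 4: .##..#######
count of #: 9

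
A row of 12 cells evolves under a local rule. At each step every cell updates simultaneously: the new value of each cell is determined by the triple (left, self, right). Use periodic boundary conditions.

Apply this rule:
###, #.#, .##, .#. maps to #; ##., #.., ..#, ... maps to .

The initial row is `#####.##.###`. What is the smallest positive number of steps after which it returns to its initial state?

####.##.####
###.##.#####
##.##.######
#.##.#######
.##.########
##.########.
#.########.#
.########.##
########.##.
#######.##.#
######.##.##
#####.##.###

12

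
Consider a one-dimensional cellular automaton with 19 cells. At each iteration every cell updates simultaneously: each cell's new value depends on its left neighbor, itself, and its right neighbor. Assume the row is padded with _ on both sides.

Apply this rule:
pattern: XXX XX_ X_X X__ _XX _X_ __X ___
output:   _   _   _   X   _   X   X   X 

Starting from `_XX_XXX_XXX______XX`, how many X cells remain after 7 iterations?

X__________XXXXXX__
XXXXXXXXXXX______XX
___________XXXXXX__
XXXXXXXXXXX______XX  (repeats iteration 2; period 2)
iteration 7: ___________XXXXXX__
count of X: 6

6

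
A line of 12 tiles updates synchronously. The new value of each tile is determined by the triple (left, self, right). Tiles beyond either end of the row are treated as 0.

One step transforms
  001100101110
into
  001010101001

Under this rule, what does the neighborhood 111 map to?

At position 9 the neighborhood is 111; the next row has 0 there.

0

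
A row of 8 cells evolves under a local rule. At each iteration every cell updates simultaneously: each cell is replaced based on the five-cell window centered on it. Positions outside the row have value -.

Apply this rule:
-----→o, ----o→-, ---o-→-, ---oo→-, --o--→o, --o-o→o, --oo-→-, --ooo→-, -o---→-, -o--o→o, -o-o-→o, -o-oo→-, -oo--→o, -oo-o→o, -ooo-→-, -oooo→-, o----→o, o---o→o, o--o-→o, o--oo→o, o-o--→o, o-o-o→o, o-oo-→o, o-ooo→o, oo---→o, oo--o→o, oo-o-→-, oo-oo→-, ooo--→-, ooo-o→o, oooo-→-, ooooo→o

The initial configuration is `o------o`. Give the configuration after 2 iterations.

iteration 1: o-ooo--o
iteration 2: o-o--ooo

o-o--ooo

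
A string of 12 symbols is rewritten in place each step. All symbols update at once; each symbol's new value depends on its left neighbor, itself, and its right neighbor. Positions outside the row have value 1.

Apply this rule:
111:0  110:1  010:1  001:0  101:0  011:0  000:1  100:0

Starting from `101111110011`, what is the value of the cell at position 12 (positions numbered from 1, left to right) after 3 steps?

step 1: 100000010000
step 2: 101111010110
step 3: 100001010010
position 12 holds 0

0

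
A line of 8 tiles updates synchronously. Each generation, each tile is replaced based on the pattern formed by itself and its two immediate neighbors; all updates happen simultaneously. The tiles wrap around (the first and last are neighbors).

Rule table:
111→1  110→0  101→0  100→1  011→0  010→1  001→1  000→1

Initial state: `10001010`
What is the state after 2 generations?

01110010

11111010
01110010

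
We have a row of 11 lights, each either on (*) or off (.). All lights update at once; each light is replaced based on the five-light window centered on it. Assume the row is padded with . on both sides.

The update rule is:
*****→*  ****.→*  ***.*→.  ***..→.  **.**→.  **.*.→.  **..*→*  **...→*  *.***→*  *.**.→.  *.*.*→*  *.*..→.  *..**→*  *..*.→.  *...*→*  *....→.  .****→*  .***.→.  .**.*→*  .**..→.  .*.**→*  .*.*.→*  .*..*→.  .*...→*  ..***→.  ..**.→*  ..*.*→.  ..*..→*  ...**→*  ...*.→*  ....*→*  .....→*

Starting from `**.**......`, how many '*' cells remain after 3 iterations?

**...*.****
*.***.****.
.**...***.*
count of *: 6

6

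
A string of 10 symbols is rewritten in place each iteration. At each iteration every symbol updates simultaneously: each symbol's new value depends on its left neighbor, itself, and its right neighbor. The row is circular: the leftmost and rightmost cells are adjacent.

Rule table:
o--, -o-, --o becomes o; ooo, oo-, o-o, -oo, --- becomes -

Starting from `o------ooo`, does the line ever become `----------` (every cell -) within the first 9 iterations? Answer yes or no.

yes

iteration 1: -o----o---
iteration 2: ooo--ooo--
iteration 3: ---oo---oo
iteration 4: o-o--o-o--
iteration 5: o-oooo-ooo
iteration 6: ----------
all cells are - at iteration 6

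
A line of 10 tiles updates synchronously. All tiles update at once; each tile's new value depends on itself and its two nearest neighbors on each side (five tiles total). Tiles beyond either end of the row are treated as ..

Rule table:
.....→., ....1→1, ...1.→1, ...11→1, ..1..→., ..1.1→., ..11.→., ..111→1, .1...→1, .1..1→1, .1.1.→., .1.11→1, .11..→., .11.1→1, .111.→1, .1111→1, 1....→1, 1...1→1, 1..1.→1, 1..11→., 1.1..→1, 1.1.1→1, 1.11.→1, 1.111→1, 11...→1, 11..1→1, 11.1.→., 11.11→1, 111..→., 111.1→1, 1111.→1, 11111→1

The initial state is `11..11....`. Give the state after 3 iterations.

..1...11..
11.111..11
.1111.1...

.1111.1...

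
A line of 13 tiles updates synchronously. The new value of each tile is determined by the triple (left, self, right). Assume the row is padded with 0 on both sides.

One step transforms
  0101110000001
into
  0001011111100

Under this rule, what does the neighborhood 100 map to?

At position 6 the neighborhood is 100; the next row has 1 there.

1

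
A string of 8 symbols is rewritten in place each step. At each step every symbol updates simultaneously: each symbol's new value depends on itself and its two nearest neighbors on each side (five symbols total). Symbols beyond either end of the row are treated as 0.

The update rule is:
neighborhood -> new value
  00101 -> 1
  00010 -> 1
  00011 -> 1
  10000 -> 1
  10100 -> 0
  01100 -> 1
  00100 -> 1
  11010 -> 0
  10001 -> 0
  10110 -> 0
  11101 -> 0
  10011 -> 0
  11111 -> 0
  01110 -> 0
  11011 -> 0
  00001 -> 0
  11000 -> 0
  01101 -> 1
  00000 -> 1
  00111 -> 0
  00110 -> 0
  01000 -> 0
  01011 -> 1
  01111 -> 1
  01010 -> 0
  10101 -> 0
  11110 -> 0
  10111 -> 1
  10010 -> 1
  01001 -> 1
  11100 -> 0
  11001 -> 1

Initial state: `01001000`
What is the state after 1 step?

11111011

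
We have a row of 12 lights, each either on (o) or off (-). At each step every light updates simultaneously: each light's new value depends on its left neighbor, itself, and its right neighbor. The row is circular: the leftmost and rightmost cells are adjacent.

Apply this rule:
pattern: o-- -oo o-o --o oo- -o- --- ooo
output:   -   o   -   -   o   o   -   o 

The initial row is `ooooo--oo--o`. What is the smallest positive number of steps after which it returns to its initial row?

ooooo--oo--o

1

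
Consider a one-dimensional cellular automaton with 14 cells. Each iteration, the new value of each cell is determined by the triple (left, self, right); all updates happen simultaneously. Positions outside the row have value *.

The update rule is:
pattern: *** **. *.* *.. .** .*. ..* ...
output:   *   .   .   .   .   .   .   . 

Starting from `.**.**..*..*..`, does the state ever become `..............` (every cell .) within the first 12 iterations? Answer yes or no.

..............
all cells are . at iteration 1

yes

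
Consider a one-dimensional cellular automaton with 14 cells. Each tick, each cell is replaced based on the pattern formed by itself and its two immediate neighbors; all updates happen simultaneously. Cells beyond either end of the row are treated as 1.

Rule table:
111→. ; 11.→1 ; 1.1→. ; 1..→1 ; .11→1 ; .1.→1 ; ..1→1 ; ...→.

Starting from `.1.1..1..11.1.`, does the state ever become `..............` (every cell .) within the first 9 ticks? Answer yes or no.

no

tick 1: .1.11111111.1.
tick 2: .1.1......1.1.
tick 3: .1.11....11.1.
tick 4: .1.111..111.1.
tick 5: .1.1.1111.1.1.
tick 6: .1.1.1..1.1.1.
tick 7: .1.1.1111.1.1.  (repeats tick 5; period 2)
tick 9: .1.1.1111.1.1.
tick 9 is .1.1.1111.1.1., still not uniform .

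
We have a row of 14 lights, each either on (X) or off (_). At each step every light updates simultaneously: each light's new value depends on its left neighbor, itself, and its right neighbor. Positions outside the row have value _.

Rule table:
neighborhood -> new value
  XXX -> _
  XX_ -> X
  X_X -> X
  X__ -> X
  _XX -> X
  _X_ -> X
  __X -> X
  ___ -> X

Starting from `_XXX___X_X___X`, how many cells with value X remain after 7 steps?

12

XX_XXXXXXXXXXX
XXXX_________X
X__XXXXXXXXXXX
XXXX_________X  (repeats step 2; period 2)
step 7: X__XXXXXXXXXXX
count of X: 12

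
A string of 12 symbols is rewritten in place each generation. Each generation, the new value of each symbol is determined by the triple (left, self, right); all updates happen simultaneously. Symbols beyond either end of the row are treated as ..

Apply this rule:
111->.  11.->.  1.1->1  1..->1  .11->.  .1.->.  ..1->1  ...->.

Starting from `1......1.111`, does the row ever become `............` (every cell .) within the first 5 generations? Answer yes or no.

no

generation 1: .1....1.1...
generation 2: 1.1..1.1.1..
generation 3: .1.11.1.1.1.
generation 4: 1.1..1.1.1.1
generation 5: .1.11.1.1.1.
generation 5 is .1.11.1.1.1., still not uniform .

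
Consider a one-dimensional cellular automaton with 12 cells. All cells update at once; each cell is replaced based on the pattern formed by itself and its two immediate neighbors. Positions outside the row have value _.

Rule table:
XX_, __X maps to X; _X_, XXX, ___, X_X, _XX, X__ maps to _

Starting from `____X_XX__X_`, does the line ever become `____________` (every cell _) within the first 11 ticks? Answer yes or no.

___X___X_X__
__X___X_____
_X___X______
X___X_______
___X________
__X_________
_X__________
X___________
____________
all cells are _ at tick 9

yes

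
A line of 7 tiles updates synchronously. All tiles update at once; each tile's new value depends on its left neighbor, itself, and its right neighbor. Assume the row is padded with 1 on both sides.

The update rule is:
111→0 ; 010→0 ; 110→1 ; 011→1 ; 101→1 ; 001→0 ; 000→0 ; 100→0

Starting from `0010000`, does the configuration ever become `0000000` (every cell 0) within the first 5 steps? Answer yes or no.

yes

step 1: 0000000
all cells are 0 at step 1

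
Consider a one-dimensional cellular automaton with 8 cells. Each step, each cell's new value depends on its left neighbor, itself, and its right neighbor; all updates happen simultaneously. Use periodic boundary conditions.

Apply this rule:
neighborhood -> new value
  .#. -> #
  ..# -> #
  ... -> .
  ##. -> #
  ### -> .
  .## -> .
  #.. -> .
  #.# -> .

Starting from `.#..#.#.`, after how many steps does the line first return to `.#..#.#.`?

2

step 1: ##.##.#.
step 2: .#..#.#.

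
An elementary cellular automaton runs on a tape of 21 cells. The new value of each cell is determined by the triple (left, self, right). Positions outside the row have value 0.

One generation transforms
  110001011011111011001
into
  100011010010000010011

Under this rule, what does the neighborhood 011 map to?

At position 0 the neighborhood is 011; the next row has 1 there.

1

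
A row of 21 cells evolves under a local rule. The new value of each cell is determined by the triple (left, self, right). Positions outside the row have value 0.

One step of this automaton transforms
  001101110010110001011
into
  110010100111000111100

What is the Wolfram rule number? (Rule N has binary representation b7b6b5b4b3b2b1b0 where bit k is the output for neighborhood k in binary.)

position 6: 111 → 1  (bit 7 = 1)
position 3: 110 → 0  (bit 6 = 0)
position 4: 101 → 1  (bit 5 = 1)
position 8: 100 → 0  (bit 4 = 0)
position 2: 011 → 0  (bit 3 = 0)
position 10: 010 → 1  (bit 2 = 1)
position 1: 001 → 1  (bit 1 = 1)
position 0: 000 → 1  (bit 0 = 1)
bits b7..b0 = 10100111 = 167

167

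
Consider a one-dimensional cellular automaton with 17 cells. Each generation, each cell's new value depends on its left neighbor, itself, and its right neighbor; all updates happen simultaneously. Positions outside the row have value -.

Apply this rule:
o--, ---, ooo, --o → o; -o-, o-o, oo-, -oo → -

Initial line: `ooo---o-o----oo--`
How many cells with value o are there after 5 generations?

-o-ooo---oooo--oo
o---o-ooo-oo-oo--
-ooo---o-------oo
o-o-ooo-ooooooo--
-----o---ooooo-oo
count of o: 8

8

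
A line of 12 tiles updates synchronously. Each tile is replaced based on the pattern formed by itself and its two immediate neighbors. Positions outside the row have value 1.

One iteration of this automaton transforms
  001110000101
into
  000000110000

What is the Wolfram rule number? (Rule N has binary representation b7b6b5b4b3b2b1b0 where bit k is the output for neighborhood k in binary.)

1

position 3: 111 → 0  (bit 7 = 0)
position 4: 110 → 0  (bit 6 = 0)
position 10: 101 → 0  (bit 5 = 0)
position 0: 100 → 0  (bit 4 = 0)
position 2: 011 → 0  (bit 3 = 0)
position 9: 010 → 0  (bit 2 = 0)
position 1: 001 → 0  (bit 1 = 0)
position 6: 000 → 1  (bit 0 = 1)
bits b7..b0 = 00000001 = 1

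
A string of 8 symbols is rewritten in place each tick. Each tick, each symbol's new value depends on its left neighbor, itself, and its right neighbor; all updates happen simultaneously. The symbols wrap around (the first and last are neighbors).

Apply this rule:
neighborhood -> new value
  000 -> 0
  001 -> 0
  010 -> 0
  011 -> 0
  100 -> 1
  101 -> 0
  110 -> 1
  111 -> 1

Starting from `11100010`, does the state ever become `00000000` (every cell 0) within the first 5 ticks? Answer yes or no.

no

01110000
00111000
00011100
00001110
00000111
tick 5 is 00000111, still not uniform 0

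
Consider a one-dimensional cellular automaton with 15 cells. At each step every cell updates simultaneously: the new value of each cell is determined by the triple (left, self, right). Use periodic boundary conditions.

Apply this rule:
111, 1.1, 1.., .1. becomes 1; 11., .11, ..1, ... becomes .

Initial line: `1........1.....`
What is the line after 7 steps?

11....11.......

11.......11....
..1........1...
..11.......11..
....1........1.
....11.......11
1.....1........
11....11.......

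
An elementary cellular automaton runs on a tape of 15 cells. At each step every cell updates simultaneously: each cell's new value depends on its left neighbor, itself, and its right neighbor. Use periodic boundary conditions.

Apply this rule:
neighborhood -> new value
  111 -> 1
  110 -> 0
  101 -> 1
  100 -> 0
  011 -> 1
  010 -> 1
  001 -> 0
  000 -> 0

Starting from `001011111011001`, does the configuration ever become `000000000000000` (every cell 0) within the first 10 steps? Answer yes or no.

no

001111110110001
001111101100001
001111011000001
001110110000001
001101100000001
001011000000001
001110000000001
001100000000001
001000000000001
001000000000001
step 10 is 001000000000001, still not uniform 0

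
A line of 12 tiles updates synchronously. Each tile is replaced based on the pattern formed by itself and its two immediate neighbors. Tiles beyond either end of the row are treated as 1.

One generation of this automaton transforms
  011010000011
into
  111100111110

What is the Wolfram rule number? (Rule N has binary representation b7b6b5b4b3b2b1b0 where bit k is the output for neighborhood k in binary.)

position 11: 111 → 0  (bit 7 = 0)
position 2: 110 → 1  (bit 6 = 1)
position 0: 101 → 1  (bit 5 = 1)
position 5: 100 → 0  (bit 4 = 0)
position 1: 011 → 1  (bit 3 = 1)
position 4: 010 → 0  (bit 2 = 0)
position 9: 001 → 1  (bit 1 = 1)
position 6: 000 → 1  (bit 0 = 1)
bits b7..b0 = 01101011 = 107

107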